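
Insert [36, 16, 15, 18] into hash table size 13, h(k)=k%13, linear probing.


Insert 36: h=10 -> slot 10
Insert 16: h=3 -> slot 3
Insert 15: h=2 -> slot 2
Insert 18: h=5 -> slot 5

Table: [None, None, 15, 16, None, 18, None, None, None, None, 36, None, None]


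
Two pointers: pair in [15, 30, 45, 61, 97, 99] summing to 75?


lo=0(15)+hi=5(99)=114
lo=0(15)+hi=4(97)=112
lo=0(15)+hi=3(61)=76
lo=0(15)+hi=2(45)=60
lo=1(30)+hi=2(45)=75

Yes: 30+45=75


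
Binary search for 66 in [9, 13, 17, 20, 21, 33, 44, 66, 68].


Step 1: lo=0, hi=8, mid=4, val=21
Step 2: lo=5, hi=8, mid=6, val=44
Step 3: lo=7, hi=8, mid=7, val=66

Found at index 7


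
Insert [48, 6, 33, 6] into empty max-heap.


Insert 48: [48]
Insert 6: [48, 6]
Insert 33: [48, 6, 33]
Insert 6: [48, 6, 33, 6]

Final heap: [48, 6, 33, 6]


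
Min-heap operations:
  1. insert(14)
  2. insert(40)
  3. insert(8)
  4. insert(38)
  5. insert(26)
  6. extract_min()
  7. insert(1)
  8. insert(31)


insert(14) -> [14]
insert(40) -> [14, 40]
insert(8) -> [8, 40, 14]
insert(38) -> [8, 38, 14, 40]
insert(26) -> [8, 26, 14, 40, 38]
extract_min()->8, [14, 26, 38, 40]
insert(1) -> [1, 14, 38, 40, 26]
insert(31) -> [1, 14, 31, 40, 26, 38]

Final heap: [1, 14, 31, 40, 26, 38]


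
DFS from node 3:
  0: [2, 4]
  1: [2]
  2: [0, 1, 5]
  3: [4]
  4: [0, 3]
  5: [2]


Visit 3, push [4]
Visit 4, push [0]
Visit 0, push [2]
Visit 2, push [5, 1]
Visit 1, push []
Visit 5, push []

DFS order: [3, 4, 0, 2, 1, 5]


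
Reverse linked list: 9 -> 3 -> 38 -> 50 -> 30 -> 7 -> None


Step 1: curr=9, set curr.next=prev(None) | reversed so far: 9
Step 2: curr=3, set curr.next=prev(9) | reversed so far: 3 -> 9
Step 3: curr=38, set curr.next=prev(3) | reversed so far: 38 -> 3 -> 9
Step 4: curr=50, set curr.next=prev(38) | reversed so far: 50 -> 38 -> 3 -> 9
Step 5: curr=30, set curr.next=prev(50) | reversed so far: 30 -> 50 -> 38 -> 3 -> 9
Step 6: curr=7, set curr.next=prev(30) | reversed so far: 7 -> 30 -> 50 -> 38 -> 3 -> 9

7 -> 30 -> 50 -> 38 -> 3 -> 9 -> None


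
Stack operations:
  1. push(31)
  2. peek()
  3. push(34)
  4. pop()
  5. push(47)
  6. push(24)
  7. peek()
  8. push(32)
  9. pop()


push(31) -> [31]
peek()->31
push(34) -> [31, 34]
pop()->34, [31]
push(47) -> [31, 47]
push(24) -> [31, 47, 24]
peek()->24
push(32) -> [31, 47, 24, 32]
pop()->32, [31, 47, 24]

Final stack: [31, 47, 24]


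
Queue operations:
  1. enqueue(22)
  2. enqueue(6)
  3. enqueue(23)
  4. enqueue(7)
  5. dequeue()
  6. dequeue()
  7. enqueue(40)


enqueue(22) -> [22]
enqueue(6) -> [22, 6]
enqueue(23) -> [22, 6, 23]
enqueue(7) -> [22, 6, 23, 7]
dequeue()->22, [6, 23, 7]
dequeue()->6, [23, 7]
enqueue(40) -> [23, 7, 40]

Final queue: [23, 7, 40]


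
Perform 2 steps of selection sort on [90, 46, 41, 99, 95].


Initial: [90, 46, 41, 99, 95]
Step 1: min=41 at 2
  Swap: [41, 46, 90, 99, 95]
Step 2: min=46 at 1
  Swap: [41, 46, 90, 99, 95]

After 2 steps: [41, 46, 90, 99, 95]


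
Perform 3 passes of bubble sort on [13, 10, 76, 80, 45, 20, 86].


Initial: [13, 10, 76, 80, 45, 20, 86]
Pass 1: [10, 13, 76, 45, 20, 80, 86] (3 swaps)
Pass 2: [10, 13, 45, 20, 76, 80, 86] (2 swaps)
Pass 3: [10, 13, 20, 45, 76, 80, 86] (1 swaps)

After 3 passes: [10, 13, 20, 45, 76, 80, 86]


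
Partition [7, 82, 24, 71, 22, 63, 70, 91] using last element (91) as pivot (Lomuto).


Pivot: 91
  7 <= 91: advance i (no swap)
  82 <= 91: advance i (no swap)
  24 <= 91: advance i (no swap)
  71 <= 91: advance i (no swap)
  22 <= 91: advance i (no swap)
  63 <= 91: advance i (no swap)
  70 <= 91: advance i (no swap)
Place pivot at 7: [7, 82, 24, 71, 22, 63, 70, 91]

Partitioned: [7, 82, 24, 71, 22, 63, 70, 91]


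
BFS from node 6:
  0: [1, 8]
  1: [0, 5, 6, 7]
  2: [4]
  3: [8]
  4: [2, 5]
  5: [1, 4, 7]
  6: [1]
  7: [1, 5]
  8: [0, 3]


Visit 6, enqueue [1]
Visit 1, enqueue [0, 5, 7]
Visit 0, enqueue [8]
Visit 5, enqueue [4]
Visit 7, enqueue []
Visit 8, enqueue [3]
Visit 4, enqueue [2]
Visit 3, enqueue []
Visit 2, enqueue []

BFS order: [6, 1, 0, 5, 7, 8, 4, 3, 2]


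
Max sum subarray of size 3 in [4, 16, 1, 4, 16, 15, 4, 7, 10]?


[0:3]: 21
[1:4]: 21
[2:5]: 21
[3:6]: 35
[4:7]: 35
[5:8]: 26
[6:9]: 21

Max: 35 at [3:6]


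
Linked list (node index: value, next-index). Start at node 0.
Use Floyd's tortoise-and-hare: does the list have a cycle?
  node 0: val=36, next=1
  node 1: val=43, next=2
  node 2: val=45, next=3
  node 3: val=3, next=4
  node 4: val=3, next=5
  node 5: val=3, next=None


Floyd's tortoise (slow, +1) and hare (fast, +2):
  init: slow=0, fast=0
  step 1: slow=1, fast=2
  step 2: slow=2, fast=4
  step 3: fast 4->5->None, no cycle

Cycle: no


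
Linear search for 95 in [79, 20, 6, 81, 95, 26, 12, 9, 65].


i=0: 79!=95
i=1: 20!=95
i=2: 6!=95
i=3: 81!=95
i=4: 95==95 found!

Found at 4, 5 comps


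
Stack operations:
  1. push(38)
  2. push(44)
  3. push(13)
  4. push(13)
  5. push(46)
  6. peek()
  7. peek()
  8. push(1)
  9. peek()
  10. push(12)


push(38) -> [38]
push(44) -> [38, 44]
push(13) -> [38, 44, 13]
push(13) -> [38, 44, 13, 13]
push(46) -> [38, 44, 13, 13, 46]
peek()->46
peek()->46
push(1) -> [38, 44, 13, 13, 46, 1]
peek()->1
push(12) -> [38, 44, 13, 13, 46, 1, 12]

Final stack: [38, 44, 13, 13, 46, 1, 12]


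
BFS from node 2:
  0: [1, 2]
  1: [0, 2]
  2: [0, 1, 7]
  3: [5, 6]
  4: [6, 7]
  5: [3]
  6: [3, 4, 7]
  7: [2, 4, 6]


Visit 2, enqueue [0, 1, 7]
Visit 0, enqueue []
Visit 1, enqueue []
Visit 7, enqueue [4, 6]
Visit 4, enqueue []
Visit 6, enqueue [3]
Visit 3, enqueue [5]
Visit 5, enqueue []

BFS order: [2, 0, 1, 7, 4, 6, 3, 5]


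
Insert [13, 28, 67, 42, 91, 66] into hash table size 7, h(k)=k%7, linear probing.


Insert 13: h=6 -> slot 6
Insert 28: h=0 -> slot 0
Insert 67: h=4 -> slot 4
Insert 42: h=0, 1 probes -> slot 1
Insert 91: h=0, 2 probes -> slot 2
Insert 66: h=3 -> slot 3

Table: [28, 42, 91, 66, 67, None, 13]


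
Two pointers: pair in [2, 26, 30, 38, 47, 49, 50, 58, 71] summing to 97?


lo=0(2)+hi=8(71)=73
lo=1(26)+hi=8(71)=97

Yes: 26+71=97


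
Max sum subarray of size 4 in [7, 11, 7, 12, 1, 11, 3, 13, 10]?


[0:4]: 37
[1:5]: 31
[2:6]: 31
[3:7]: 27
[4:8]: 28
[5:9]: 37

Max: 37 at [0:4]


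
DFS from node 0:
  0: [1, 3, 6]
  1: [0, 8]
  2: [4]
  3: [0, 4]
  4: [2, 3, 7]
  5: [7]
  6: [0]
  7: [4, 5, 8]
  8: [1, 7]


Visit 0, push [6, 3, 1]
Visit 1, push [8]
Visit 8, push [7]
Visit 7, push [5, 4]
Visit 4, push [3, 2]
Visit 2, push []
Visit 3, push []
Visit 5, push []
Visit 6, push []

DFS order: [0, 1, 8, 7, 4, 2, 3, 5, 6]


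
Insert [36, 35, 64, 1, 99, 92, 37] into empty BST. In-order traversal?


Insert 36: root
Insert 35: L from 36
Insert 64: R from 36
Insert 1: L from 36 -> L from 35
Insert 99: R from 36 -> R from 64
Insert 92: R from 36 -> R from 64 -> L from 99
Insert 37: R from 36 -> L from 64

In-order: [1, 35, 36, 37, 64, 92, 99]


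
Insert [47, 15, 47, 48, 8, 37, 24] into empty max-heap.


Insert 47: [47]
Insert 15: [47, 15]
Insert 47: [47, 15, 47]
Insert 48: [48, 47, 47, 15]
Insert 8: [48, 47, 47, 15, 8]
Insert 37: [48, 47, 47, 15, 8, 37]
Insert 24: [48, 47, 47, 15, 8, 37, 24]

Final heap: [48, 47, 47, 15, 8, 37, 24]


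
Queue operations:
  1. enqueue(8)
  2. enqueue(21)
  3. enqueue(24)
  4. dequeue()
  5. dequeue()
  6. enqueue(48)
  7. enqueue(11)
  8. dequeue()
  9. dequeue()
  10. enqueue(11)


enqueue(8) -> [8]
enqueue(21) -> [8, 21]
enqueue(24) -> [8, 21, 24]
dequeue()->8, [21, 24]
dequeue()->21, [24]
enqueue(48) -> [24, 48]
enqueue(11) -> [24, 48, 11]
dequeue()->24, [48, 11]
dequeue()->48, [11]
enqueue(11) -> [11, 11]

Final queue: [11, 11]


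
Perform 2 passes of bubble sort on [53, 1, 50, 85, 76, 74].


Initial: [53, 1, 50, 85, 76, 74]
Pass 1: [1, 50, 53, 76, 74, 85] (4 swaps)
Pass 2: [1, 50, 53, 74, 76, 85] (1 swaps)

After 2 passes: [1, 50, 53, 74, 76, 85]


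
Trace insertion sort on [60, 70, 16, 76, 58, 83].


Initial: [60, 70, 16, 76, 58, 83]
Insert 70: [60, 70, 16, 76, 58, 83]
Insert 16: [16, 60, 70, 76, 58, 83]
Insert 76: [16, 60, 70, 76, 58, 83]
Insert 58: [16, 58, 60, 70, 76, 83]
Insert 83: [16, 58, 60, 70, 76, 83]

Sorted: [16, 58, 60, 70, 76, 83]


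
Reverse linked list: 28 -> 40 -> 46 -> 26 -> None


Step 1: curr=28, set curr.next=prev(None) | reversed so far: 28
Step 2: curr=40, set curr.next=prev(28) | reversed so far: 40 -> 28
Step 3: curr=46, set curr.next=prev(40) | reversed so far: 46 -> 40 -> 28
Step 4: curr=26, set curr.next=prev(46) | reversed so far: 26 -> 46 -> 40 -> 28

26 -> 46 -> 40 -> 28 -> None


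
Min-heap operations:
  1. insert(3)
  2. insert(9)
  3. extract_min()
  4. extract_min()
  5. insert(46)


insert(3) -> [3]
insert(9) -> [3, 9]
extract_min()->3, [9]
extract_min()->9, []
insert(46) -> [46]

Final heap: [46]


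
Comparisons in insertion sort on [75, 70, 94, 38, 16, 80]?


Algorithm: insertion sort
Input: [75, 70, 94, 38, 16, 80]
Sorted: [16, 38, 70, 75, 80, 94]

11


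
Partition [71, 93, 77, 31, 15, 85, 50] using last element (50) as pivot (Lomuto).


Pivot: 50
  31 <= 50: swap -> [31, 93, 77, 71, 15, 85, 50]
  15 <= 50: swap -> [31, 15, 77, 71, 93, 85, 50]
Place pivot at 2: [31, 15, 50, 71, 93, 85, 77]

Partitioned: [31, 15, 50, 71, 93, 85, 77]


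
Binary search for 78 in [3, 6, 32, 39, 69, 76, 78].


Step 1: lo=0, hi=6, mid=3, val=39
Step 2: lo=4, hi=6, mid=5, val=76
Step 3: lo=6, hi=6, mid=6, val=78

Found at index 6


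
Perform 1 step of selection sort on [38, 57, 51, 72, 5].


Initial: [38, 57, 51, 72, 5]
Step 1: min=5 at 4
  Swap: [5, 57, 51, 72, 38]

After 1 step: [5, 57, 51, 72, 38]


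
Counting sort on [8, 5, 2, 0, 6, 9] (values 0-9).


Input: [8, 5, 2, 0, 6, 9]
Counts: [1, 0, 1, 0, 0, 1, 1, 0, 1, 1]

Sorted: [0, 2, 5, 6, 8, 9]


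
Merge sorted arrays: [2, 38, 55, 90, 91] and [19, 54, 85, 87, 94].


Take 2 from A
Take 19 from B
Take 38 from A
Take 54 from B
Take 55 from A
Take 85 from B
Take 87 from B
Take 90 from A
Take 91 from A

Merged: [2, 19, 38, 54, 55, 85, 87, 90, 91, 94]


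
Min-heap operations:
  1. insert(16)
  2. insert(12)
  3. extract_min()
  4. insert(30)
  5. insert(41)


insert(16) -> [16]
insert(12) -> [12, 16]
extract_min()->12, [16]
insert(30) -> [16, 30]
insert(41) -> [16, 30, 41]

Final heap: [16, 30, 41]


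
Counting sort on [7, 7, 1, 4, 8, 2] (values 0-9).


Input: [7, 7, 1, 4, 8, 2]
Counts: [0, 1, 1, 0, 1, 0, 0, 2, 1, 0]

Sorted: [1, 2, 4, 7, 7, 8]


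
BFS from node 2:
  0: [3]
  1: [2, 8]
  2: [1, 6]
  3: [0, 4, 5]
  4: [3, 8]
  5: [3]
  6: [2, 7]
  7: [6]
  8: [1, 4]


Visit 2, enqueue [1, 6]
Visit 1, enqueue [8]
Visit 6, enqueue [7]
Visit 8, enqueue [4]
Visit 7, enqueue []
Visit 4, enqueue [3]
Visit 3, enqueue [0, 5]
Visit 0, enqueue []
Visit 5, enqueue []

BFS order: [2, 1, 6, 8, 7, 4, 3, 0, 5]


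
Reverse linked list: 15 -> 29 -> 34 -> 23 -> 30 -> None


Step 1: curr=15, set curr.next=prev(None) | reversed so far: 15
Step 2: curr=29, set curr.next=prev(15) | reversed so far: 29 -> 15
Step 3: curr=34, set curr.next=prev(29) | reversed so far: 34 -> 29 -> 15
Step 4: curr=23, set curr.next=prev(34) | reversed so far: 23 -> 34 -> 29 -> 15
Step 5: curr=30, set curr.next=prev(23) | reversed so far: 30 -> 23 -> 34 -> 29 -> 15

30 -> 23 -> 34 -> 29 -> 15 -> None


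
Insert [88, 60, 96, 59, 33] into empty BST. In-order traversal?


Insert 88: root
Insert 60: L from 88
Insert 96: R from 88
Insert 59: L from 88 -> L from 60
Insert 33: L from 88 -> L from 60 -> L from 59

In-order: [33, 59, 60, 88, 96]


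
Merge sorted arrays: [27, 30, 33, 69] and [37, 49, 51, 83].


Take 27 from A
Take 30 from A
Take 33 from A
Take 37 from B
Take 49 from B
Take 51 from B
Take 69 from A

Merged: [27, 30, 33, 37, 49, 51, 69, 83]


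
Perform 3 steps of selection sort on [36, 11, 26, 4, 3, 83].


Initial: [36, 11, 26, 4, 3, 83]
Step 1: min=3 at 4
  Swap: [3, 11, 26, 4, 36, 83]
Step 2: min=4 at 3
  Swap: [3, 4, 26, 11, 36, 83]
Step 3: min=11 at 3
  Swap: [3, 4, 11, 26, 36, 83]

After 3 steps: [3, 4, 11, 26, 36, 83]


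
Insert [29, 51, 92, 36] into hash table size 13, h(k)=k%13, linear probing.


Insert 29: h=3 -> slot 3
Insert 51: h=12 -> slot 12
Insert 92: h=1 -> slot 1
Insert 36: h=10 -> slot 10

Table: [None, 92, None, 29, None, None, None, None, None, None, 36, None, 51]


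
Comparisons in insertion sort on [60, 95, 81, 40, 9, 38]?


Algorithm: insertion sort
Input: [60, 95, 81, 40, 9, 38]
Sorted: [9, 38, 40, 60, 81, 95]

15


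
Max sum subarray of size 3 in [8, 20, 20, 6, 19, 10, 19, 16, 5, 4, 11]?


[0:3]: 48
[1:4]: 46
[2:5]: 45
[3:6]: 35
[4:7]: 48
[5:8]: 45
[6:9]: 40
[7:10]: 25
[8:11]: 20

Max: 48 at [0:3]


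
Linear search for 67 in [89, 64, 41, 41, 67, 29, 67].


i=0: 89!=67
i=1: 64!=67
i=2: 41!=67
i=3: 41!=67
i=4: 67==67 found!

Found at 4, 5 comps


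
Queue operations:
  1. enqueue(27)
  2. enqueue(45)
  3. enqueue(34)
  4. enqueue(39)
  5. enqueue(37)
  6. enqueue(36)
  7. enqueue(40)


enqueue(27) -> [27]
enqueue(45) -> [27, 45]
enqueue(34) -> [27, 45, 34]
enqueue(39) -> [27, 45, 34, 39]
enqueue(37) -> [27, 45, 34, 39, 37]
enqueue(36) -> [27, 45, 34, 39, 37, 36]
enqueue(40) -> [27, 45, 34, 39, 37, 36, 40]

Final queue: [27, 45, 34, 39, 37, 36, 40]


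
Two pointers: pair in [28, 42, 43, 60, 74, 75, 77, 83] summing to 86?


lo=0(28)+hi=7(83)=111
lo=0(28)+hi=6(77)=105
lo=0(28)+hi=5(75)=103
lo=0(28)+hi=4(74)=102
lo=0(28)+hi=3(60)=88
lo=0(28)+hi=2(43)=71
lo=1(42)+hi=2(43)=85

No pair found


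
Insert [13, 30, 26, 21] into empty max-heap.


Insert 13: [13]
Insert 30: [30, 13]
Insert 26: [30, 13, 26]
Insert 21: [30, 21, 26, 13]

Final heap: [30, 21, 26, 13]


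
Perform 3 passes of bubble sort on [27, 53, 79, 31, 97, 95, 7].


Initial: [27, 53, 79, 31, 97, 95, 7]
Pass 1: [27, 53, 31, 79, 95, 7, 97] (3 swaps)
Pass 2: [27, 31, 53, 79, 7, 95, 97] (2 swaps)
Pass 3: [27, 31, 53, 7, 79, 95, 97] (1 swaps)

After 3 passes: [27, 31, 53, 7, 79, 95, 97]


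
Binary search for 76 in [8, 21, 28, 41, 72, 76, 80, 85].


Step 1: lo=0, hi=7, mid=3, val=41
Step 2: lo=4, hi=7, mid=5, val=76

Found at index 5


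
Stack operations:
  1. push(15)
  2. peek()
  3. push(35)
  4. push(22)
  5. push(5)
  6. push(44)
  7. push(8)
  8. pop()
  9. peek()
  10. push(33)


push(15) -> [15]
peek()->15
push(35) -> [15, 35]
push(22) -> [15, 35, 22]
push(5) -> [15, 35, 22, 5]
push(44) -> [15, 35, 22, 5, 44]
push(8) -> [15, 35, 22, 5, 44, 8]
pop()->8, [15, 35, 22, 5, 44]
peek()->44
push(33) -> [15, 35, 22, 5, 44, 33]

Final stack: [15, 35, 22, 5, 44, 33]


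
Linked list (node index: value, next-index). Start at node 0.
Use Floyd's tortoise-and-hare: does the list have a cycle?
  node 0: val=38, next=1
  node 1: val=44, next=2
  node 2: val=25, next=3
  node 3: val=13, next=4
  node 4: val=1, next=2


Floyd's tortoise (slow, +1) and hare (fast, +2):
  init: slow=0, fast=0
  step 1: slow=1, fast=2
  step 2: slow=2, fast=4
  step 3: slow=3, fast=3
  slow == fast at node 3: cycle detected

Cycle: yes


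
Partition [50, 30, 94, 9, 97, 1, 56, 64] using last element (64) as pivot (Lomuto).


Pivot: 64
  50 <= 64: advance i (no swap)
  30 <= 64: advance i (no swap)
  9 <= 64: swap -> [50, 30, 9, 94, 97, 1, 56, 64]
  1 <= 64: swap -> [50, 30, 9, 1, 97, 94, 56, 64]
  56 <= 64: swap -> [50, 30, 9, 1, 56, 94, 97, 64]
Place pivot at 5: [50, 30, 9, 1, 56, 64, 97, 94]

Partitioned: [50, 30, 9, 1, 56, 64, 97, 94]


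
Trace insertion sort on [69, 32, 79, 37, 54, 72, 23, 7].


Initial: [69, 32, 79, 37, 54, 72, 23, 7]
Insert 32: [32, 69, 79, 37, 54, 72, 23, 7]
Insert 79: [32, 69, 79, 37, 54, 72, 23, 7]
Insert 37: [32, 37, 69, 79, 54, 72, 23, 7]
Insert 54: [32, 37, 54, 69, 79, 72, 23, 7]
Insert 72: [32, 37, 54, 69, 72, 79, 23, 7]
Insert 23: [23, 32, 37, 54, 69, 72, 79, 7]
Insert 7: [7, 23, 32, 37, 54, 69, 72, 79]

Sorted: [7, 23, 32, 37, 54, 69, 72, 79]


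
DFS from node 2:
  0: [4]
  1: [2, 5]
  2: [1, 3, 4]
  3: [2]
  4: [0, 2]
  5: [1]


Visit 2, push [4, 3, 1]
Visit 1, push [5]
Visit 5, push []
Visit 3, push []
Visit 4, push [0]
Visit 0, push []

DFS order: [2, 1, 5, 3, 4, 0]


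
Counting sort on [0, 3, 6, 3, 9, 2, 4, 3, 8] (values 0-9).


Input: [0, 3, 6, 3, 9, 2, 4, 3, 8]
Counts: [1, 0, 1, 3, 1, 0, 1, 0, 1, 1]

Sorted: [0, 2, 3, 3, 3, 4, 6, 8, 9]


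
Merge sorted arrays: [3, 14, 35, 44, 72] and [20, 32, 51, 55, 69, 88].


Take 3 from A
Take 14 from A
Take 20 from B
Take 32 from B
Take 35 from A
Take 44 from A
Take 51 from B
Take 55 from B
Take 69 from B
Take 72 from A

Merged: [3, 14, 20, 32, 35, 44, 51, 55, 69, 72, 88]


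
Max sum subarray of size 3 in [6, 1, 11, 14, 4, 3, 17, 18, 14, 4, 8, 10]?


[0:3]: 18
[1:4]: 26
[2:5]: 29
[3:6]: 21
[4:7]: 24
[5:8]: 38
[6:9]: 49
[7:10]: 36
[8:11]: 26
[9:12]: 22

Max: 49 at [6:9]


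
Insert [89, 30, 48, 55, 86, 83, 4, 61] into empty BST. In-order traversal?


Insert 89: root
Insert 30: L from 89
Insert 48: L from 89 -> R from 30
Insert 55: L from 89 -> R from 30 -> R from 48
Insert 86: L from 89 -> R from 30 -> R from 48 -> R from 55
Insert 83: L from 89 -> R from 30 -> R from 48 -> R from 55 -> L from 86
Insert 4: L from 89 -> L from 30
Insert 61: L from 89 -> R from 30 -> R from 48 -> R from 55 -> L from 86 -> L from 83

In-order: [4, 30, 48, 55, 61, 83, 86, 89]


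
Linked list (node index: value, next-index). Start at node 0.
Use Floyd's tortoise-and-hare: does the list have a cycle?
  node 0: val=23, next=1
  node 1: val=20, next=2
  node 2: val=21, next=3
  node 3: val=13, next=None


Floyd's tortoise (slow, +1) and hare (fast, +2):
  init: slow=0, fast=0
  step 1: slow=1, fast=2
  step 2: fast 2->3->None, no cycle

Cycle: no


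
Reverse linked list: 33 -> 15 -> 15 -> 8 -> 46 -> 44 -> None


Step 1: curr=33, set curr.next=prev(None) | reversed so far: 33
Step 2: curr=15, set curr.next=prev(33) | reversed so far: 15 -> 33
Step 3: curr=15, set curr.next=prev(15) | reversed so far: 15 -> 15 -> 33
Step 4: curr=8, set curr.next=prev(15) | reversed so far: 8 -> 15 -> 15 -> 33
Step 5: curr=46, set curr.next=prev(8) | reversed so far: 46 -> 8 -> 15 -> 15 -> 33
Step 6: curr=44, set curr.next=prev(46) | reversed so far: 44 -> 46 -> 8 -> 15 -> 15 -> 33

44 -> 46 -> 8 -> 15 -> 15 -> 33 -> None


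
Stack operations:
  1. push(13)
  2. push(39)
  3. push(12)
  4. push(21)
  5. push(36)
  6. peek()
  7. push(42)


push(13) -> [13]
push(39) -> [13, 39]
push(12) -> [13, 39, 12]
push(21) -> [13, 39, 12, 21]
push(36) -> [13, 39, 12, 21, 36]
peek()->36
push(42) -> [13, 39, 12, 21, 36, 42]

Final stack: [13, 39, 12, 21, 36, 42]


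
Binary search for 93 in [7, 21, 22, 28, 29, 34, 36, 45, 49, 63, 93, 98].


Step 1: lo=0, hi=11, mid=5, val=34
Step 2: lo=6, hi=11, mid=8, val=49
Step 3: lo=9, hi=11, mid=10, val=93

Found at index 10


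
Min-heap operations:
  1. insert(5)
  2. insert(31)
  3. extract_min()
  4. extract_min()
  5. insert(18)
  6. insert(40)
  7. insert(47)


insert(5) -> [5]
insert(31) -> [5, 31]
extract_min()->5, [31]
extract_min()->31, []
insert(18) -> [18]
insert(40) -> [18, 40]
insert(47) -> [18, 40, 47]

Final heap: [18, 40, 47]


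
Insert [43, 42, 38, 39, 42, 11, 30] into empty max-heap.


Insert 43: [43]
Insert 42: [43, 42]
Insert 38: [43, 42, 38]
Insert 39: [43, 42, 38, 39]
Insert 42: [43, 42, 38, 39, 42]
Insert 11: [43, 42, 38, 39, 42, 11]
Insert 30: [43, 42, 38, 39, 42, 11, 30]

Final heap: [43, 42, 38, 39, 42, 11, 30]


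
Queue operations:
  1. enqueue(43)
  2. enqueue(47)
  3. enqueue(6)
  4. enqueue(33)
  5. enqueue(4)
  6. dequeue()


enqueue(43) -> [43]
enqueue(47) -> [43, 47]
enqueue(6) -> [43, 47, 6]
enqueue(33) -> [43, 47, 6, 33]
enqueue(4) -> [43, 47, 6, 33, 4]
dequeue()->43, [47, 6, 33, 4]

Final queue: [47, 6, 33, 4]


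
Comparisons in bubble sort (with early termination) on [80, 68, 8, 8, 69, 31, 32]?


Algorithm: bubble sort (with early termination)
Input: [80, 68, 8, 8, 69, 31, 32]
Sorted: [8, 8, 31, 32, 68, 69, 80]

18


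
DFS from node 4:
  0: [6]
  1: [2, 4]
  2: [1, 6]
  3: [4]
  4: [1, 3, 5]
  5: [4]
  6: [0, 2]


Visit 4, push [5, 3, 1]
Visit 1, push [2]
Visit 2, push [6]
Visit 6, push [0]
Visit 0, push []
Visit 3, push []
Visit 5, push []

DFS order: [4, 1, 2, 6, 0, 3, 5]


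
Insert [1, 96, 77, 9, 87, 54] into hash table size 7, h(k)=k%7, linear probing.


Insert 1: h=1 -> slot 1
Insert 96: h=5 -> slot 5
Insert 77: h=0 -> slot 0
Insert 9: h=2 -> slot 2
Insert 87: h=3 -> slot 3
Insert 54: h=5, 1 probes -> slot 6

Table: [77, 1, 9, 87, None, 96, 54]


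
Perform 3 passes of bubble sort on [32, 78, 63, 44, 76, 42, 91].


Initial: [32, 78, 63, 44, 76, 42, 91]
Pass 1: [32, 63, 44, 76, 42, 78, 91] (4 swaps)
Pass 2: [32, 44, 63, 42, 76, 78, 91] (2 swaps)
Pass 3: [32, 44, 42, 63, 76, 78, 91] (1 swaps)

After 3 passes: [32, 44, 42, 63, 76, 78, 91]


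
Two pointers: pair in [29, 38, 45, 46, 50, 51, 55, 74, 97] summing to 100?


lo=0(29)+hi=8(97)=126
lo=0(29)+hi=7(74)=103
lo=0(29)+hi=6(55)=84
lo=1(38)+hi=6(55)=93
lo=2(45)+hi=6(55)=100

Yes: 45+55=100


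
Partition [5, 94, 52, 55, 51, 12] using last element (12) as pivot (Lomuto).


Pivot: 12
  5 <= 12: advance i (no swap)
Place pivot at 1: [5, 12, 52, 55, 51, 94]

Partitioned: [5, 12, 52, 55, 51, 94]


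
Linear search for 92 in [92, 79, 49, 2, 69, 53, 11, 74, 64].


i=0: 92==92 found!

Found at 0, 1 comps


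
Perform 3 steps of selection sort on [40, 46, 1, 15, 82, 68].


Initial: [40, 46, 1, 15, 82, 68]
Step 1: min=1 at 2
  Swap: [1, 46, 40, 15, 82, 68]
Step 2: min=15 at 3
  Swap: [1, 15, 40, 46, 82, 68]
Step 3: min=40 at 2
  Swap: [1, 15, 40, 46, 82, 68]

After 3 steps: [1, 15, 40, 46, 82, 68]


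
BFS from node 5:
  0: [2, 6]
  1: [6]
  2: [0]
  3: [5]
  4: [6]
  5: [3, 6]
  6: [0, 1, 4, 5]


Visit 5, enqueue [3, 6]
Visit 3, enqueue []
Visit 6, enqueue [0, 1, 4]
Visit 0, enqueue [2]
Visit 1, enqueue []
Visit 4, enqueue []
Visit 2, enqueue []

BFS order: [5, 3, 6, 0, 1, 4, 2]


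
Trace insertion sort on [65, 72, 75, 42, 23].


Initial: [65, 72, 75, 42, 23]
Insert 72: [65, 72, 75, 42, 23]
Insert 75: [65, 72, 75, 42, 23]
Insert 42: [42, 65, 72, 75, 23]
Insert 23: [23, 42, 65, 72, 75]

Sorted: [23, 42, 65, 72, 75]


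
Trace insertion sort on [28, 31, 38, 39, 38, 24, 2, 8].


Initial: [28, 31, 38, 39, 38, 24, 2, 8]
Insert 31: [28, 31, 38, 39, 38, 24, 2, 8]
Insert 38: [28, 31, 38, 39, 38, 24, 2, 8]
Insert 39: [28, 31, 38, 39, 38, 24, 2, 8]
Insert 38: [28, 31, 38, 38, 39, 24, 2, 8]
Insert 24: [24, 28, 31, 38, 38, 39, 2, 8]
Insert 2: [2, 24, 28, 31, 38, 38, 39, 8]
Insert 8: [2, 8, 24, 28, 31, 38, 38, 39]

Sorted: [2, 8, 24, 28, 31, 38, 38, 39]


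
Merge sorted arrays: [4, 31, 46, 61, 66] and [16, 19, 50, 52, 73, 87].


Take 4 from A
Take 16 from B
Take 19 from B
Take 31 from A
Take 46 from A
Take 50 from B
Take 52 from B
Take 61 from A
Take 66 from A

Merged: [4, 16, 19, 31, 46, 50, 52, 61, 66, 73, 87]


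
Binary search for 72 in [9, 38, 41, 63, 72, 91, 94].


Step 1: lo=0, hi=6, mid=3, val=63
Step 2: lo=4, hi=6, mid=5, val=91
Step 3: lo=4, hi=4, mid=4, val=72

Found at index 4


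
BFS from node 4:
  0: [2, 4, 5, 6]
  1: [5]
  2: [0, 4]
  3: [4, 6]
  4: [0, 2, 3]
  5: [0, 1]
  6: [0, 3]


Visit 4, enqueue [0, 2, 3]
Visit 0, enqueue [5, 6]
Visit 2, enqueue []
Visit 3, enqueue []
Visit 5, enqueue [1]
Visit 6, enqueue []
Visit 1, enqueue []

BFS order: [4, 0, 2, 3, 5, 6, 1]


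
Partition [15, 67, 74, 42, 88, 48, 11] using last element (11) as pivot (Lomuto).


Pivot: 11
Place pivot at 0: [11, 67, 74, 42, 88, 48, 15]

Partitioned: [11, 67, 74, 42, 88, 48, 15]


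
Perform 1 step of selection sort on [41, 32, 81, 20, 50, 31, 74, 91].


Initial: [41, 32, 81, 20, 50, 31, 74, 91]
Step 1: min=20 at 3
  Swap: [20, 32, 81, 41, 50, 31, 74, 91]

After 1 step: [20, 32, 81, 41, 50, 31, 74, 91]


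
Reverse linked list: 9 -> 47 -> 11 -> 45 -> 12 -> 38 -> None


Step 1: curr=9, set curr.next=prev(None) | reversed so far: 9
Step 2: curr=47, set curr.next=prev(9) | reversed so far: 47 -> 9
Step 3: curr=11, set curr.next=prev(47) | reversed so far: 11 -> 47 -> 9
Step 4: curr=45, set curr.next=prev(11) | reversed so far: 45 -> 11 -> 47 -> 9
Step 5: curr=12, set curr.next=prev(45) | reversed so far: 12 -> 45 -> 11 -> 47 -> 9
Step 6: curr=38, set curr.next=prev(12) | reversed so far: 38 -> 12 -> 45 -> 11 -> 47 -> 9

38 -> 12 -> 45 -> 11 -> 47 -> 9 -> None


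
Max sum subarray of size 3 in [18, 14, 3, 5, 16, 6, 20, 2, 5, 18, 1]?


[0:3]: 35
[1:4]: 22
[2:5]: 24
[3:6]: 27
[4:7]: 42
[5:8]: 28
[6:9]: 27
[7:10]: 25
[8:11]: 24

Max: 42 at [4:7]


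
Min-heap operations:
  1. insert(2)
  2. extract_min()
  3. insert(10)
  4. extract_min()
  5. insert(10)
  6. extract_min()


insert(2) -> [2]
extract_min()->2, []
insert(10) -> [10]
extract_min()->10, []
insert(10) -> [10]
extract_min()->10, []

Final heap: []


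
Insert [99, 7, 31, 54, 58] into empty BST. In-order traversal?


Insert 99: root
Insert 7: L from 99
Insert 31: L from 99 -> R from 7
Insert 54: L from 99 -> R from 7 -> R from 31
Insert 58: L from 99 -> R from 7 -> R from 31 -> R from 54

In-order: [7, 31, 54, 58, 99]


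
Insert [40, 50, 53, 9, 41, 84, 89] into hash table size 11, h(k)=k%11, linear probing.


Insert 40: h=7 -> slot 7
Insert 50: h=6 -> slot 6
Insert 53: h=9 -> slot 9
Insert 9: h=9, 1 probes -> slot 10
Insert 41: h=8 -> slot 8
Insert 84: h=7, 4 probes -> slot 0
Insert 89: h=1 -> slot 1

Table: [84, 89, None, None, None, None, 50, 40, 41, 53, 9]


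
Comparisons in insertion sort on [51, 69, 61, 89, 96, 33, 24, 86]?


Algorithm: insertion sort
Input: [51, 69, 61, 89, 96, 33, 24, 86]
Sorted: [24, 33, 51, 61, 69, 86, 89, 96]

19


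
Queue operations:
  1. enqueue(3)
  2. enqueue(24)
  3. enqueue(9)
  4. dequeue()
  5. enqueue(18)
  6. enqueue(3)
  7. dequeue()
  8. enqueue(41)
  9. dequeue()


enqueue(3) -> [3]
enqueue(24) -> [3, 24]
enqueue(9) -> [3, 24, 9]
dequeue()->3, [24, 9]
enqueue(18) -> [24, 9, 18]
enqueue(3) -> [24, 9, 18, 3]
dequeue()->24, [9, 18, 3]
enqueue(41) -> [9, 18, 3, 41]
dequeue()->9, [18, 3, 41]

Final queue: [18, 3, 41]


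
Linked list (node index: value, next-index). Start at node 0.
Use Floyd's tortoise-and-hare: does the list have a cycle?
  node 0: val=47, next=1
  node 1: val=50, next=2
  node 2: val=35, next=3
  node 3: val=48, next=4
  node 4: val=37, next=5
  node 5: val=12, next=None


Floyd's tortoise (slow, +1) and hare (fast, +2):
  init: slow=0, fast=0
  step 1: slow=1, fast=2
  step 2: slow=2, fast=4
  step 3: fast 4->5->None, no cycle

Cycle: no


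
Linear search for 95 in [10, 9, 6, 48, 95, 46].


i=0: 10!=95
i=1: 9!=95
i=2: 6!=95
i=3: 48!=95
i=4: 95==95 found!

Found at 4, 5 comps


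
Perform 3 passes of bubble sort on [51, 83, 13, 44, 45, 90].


Initial: [51, 83, 13, 44, 45, 90]
Pass 1: [51, 13, 44, 45, 83, 90] (3 swaps)
Pass 2: [13, 44, 45, 51, 83, 90] (3 swaps)
Pass 3: [13, 44, 45, 51, 83, 90] (0 swaps)

After 3 passes: [13, 44, 45, 51, 83, 90]


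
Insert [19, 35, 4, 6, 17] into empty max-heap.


Insert 19: [19]
Insert 35: [35, 19]
Insert 4: [35, 19, 4]
Insert 6: [35, 19, 4, 6]
Insert 17: [35, 19, 4, 6, 17]

Final heap: [35, 19, 4, 6, 17]


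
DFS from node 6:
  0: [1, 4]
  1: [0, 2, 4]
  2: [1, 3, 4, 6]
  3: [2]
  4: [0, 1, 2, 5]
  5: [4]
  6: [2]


Visit 6, push [2]
Visit 2, push [4, 3, 1]
Visit 1, push [4, 0]
Visit 0, push [4]
Visit 4, push [5]
Visit 5, push []
Visit 3, push []

DFS order: [6, 2, 1, 0, 4, 5, 3]


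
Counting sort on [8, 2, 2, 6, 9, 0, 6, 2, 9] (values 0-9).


Input: [8, 2, 2, 6, 9, 0, 6, 2, 9]
Counts: [1, 0, 3, 0, 0, 0, 2, 0, 1, 2]

Sorted: [0, 2, 2, 2, 6, 6, 8, 9, 9]


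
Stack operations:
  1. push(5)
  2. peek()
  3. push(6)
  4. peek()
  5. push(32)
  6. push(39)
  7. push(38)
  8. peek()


push(5) -> [5]
peek()->5
push(6) -> [5, 6]
peek()->6
push(32) -> [5, 6, 32]
push(39) -> [5, 6, 32, 39]
push(38) -> [5, 6, 32, 39, 38]
peek()->38

Final stack: [5, 6, 32, 39, 38]


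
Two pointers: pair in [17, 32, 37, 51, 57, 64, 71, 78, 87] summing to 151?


lo=0(17)+hi=8(87)=104
lo=1(32)+hi=8(87)=119
lo=2(37)+hi=8(87)=124
lo=3(51)+hi=8(87)=138
lo=4(57)+hi=8(87)=144
lo=5(64)+hi=8(87)=151

Yes: 64+87=151


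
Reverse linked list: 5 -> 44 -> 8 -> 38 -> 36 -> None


Step 1: curr=5, set curr.next=prev(None) | reversed so far: 5
Step 2: curr=44, set curr.next=prev(5) | reversed so far: 44 -> 5
Step 3: curr=8, set curr.next=prev(44) | reversed so far: 8 -> 44 -> 5
Step 4: curr=38, set curr.next=prev(8) | reversed so far: 38 -> 8 -> 44 -> 5
Step 5: curr=36, set curr.next=prev(38) | reversed so far: 36 -> 38 -> 8 -> 44 -> 5

36 -> 38 -> 8 -> 44 -> 5 -> None


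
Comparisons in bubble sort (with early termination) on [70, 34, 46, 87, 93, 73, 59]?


Algorithm: bubble sort (with early termination)
Input: [70, 34, 46, 87, 93, 73, 59]
Sorted: [34, 46, 59, 70, 73, 87, 93]

20


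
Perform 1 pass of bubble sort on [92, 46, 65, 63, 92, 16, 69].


Initial: [92, 46, 65, 63, 92, 16, 69]
Pass 1: [46, 65, 63, 92, 16, 69, 92] (5 swaps)

After 1 pass: [46, 65, 63, 92, 16, 69, 92]


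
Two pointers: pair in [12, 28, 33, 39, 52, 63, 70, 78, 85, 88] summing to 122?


lo=0(12)+hi=9(88)=100
lo=1(28)+hi=9(88)=116
lo=2(33)+hi=9(88)=121
lo=3(39)+hi=9(88)=127
lo=3(39)+hi=8(85)=124
lo=3(39)+hi=7(78)=117
lo=4(52)+hi=7(78)=130
lo=4(52)+hi=6(70)=122

Yes: 52+70=122


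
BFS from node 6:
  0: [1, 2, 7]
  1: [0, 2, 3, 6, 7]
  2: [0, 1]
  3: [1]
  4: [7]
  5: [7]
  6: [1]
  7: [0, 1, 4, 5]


Visit 6, enqueue [1]
Visit 1, enqueue [0, 2, 3, 7]
Visit 0, enqueue []
Visit 2, enqueue []
Visit 3, enqueue []
Visit 7, enqueue [4, 5]
Visit 4, enqueue []
Visit 5, enqueue []

BFS order: [6, 1, 0, 2, 3, 7, 4, 5]


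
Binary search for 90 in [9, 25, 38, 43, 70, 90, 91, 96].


Step 1: lo=0, hi=7, mid=3, val=43
Step 2: lo=4, hi=7, mid=5, val=90

Found at index 5


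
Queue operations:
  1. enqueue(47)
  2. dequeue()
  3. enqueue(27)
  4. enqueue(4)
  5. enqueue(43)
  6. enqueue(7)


enqueue(47) -> [47]
dequeue()->47, []
enqueue(27) -> [27]
enqueue(4) -> [27, 4]
enqueue(43) -> [27, 4, 43]
enqueue(7) -> [27, 4, 43, 7]

Final queue: [27, 4, 43, 7]


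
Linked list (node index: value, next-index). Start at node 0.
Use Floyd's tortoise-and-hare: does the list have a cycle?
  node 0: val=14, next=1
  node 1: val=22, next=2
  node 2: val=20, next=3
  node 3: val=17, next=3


Floyd's tortoise (slow, +1) and hare (fast, +2):
  init: slow=0, fast=0
  step 1: slow=1, fast=2
  step 2: slow=2, fast=3
  step 3: slow=3, fast=3
  slow == fast at node 3: cycle detected

Cycle: yes


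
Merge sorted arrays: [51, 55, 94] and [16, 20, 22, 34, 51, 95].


Take 16 from B
Take 20 from B
Take 22 from B
Take 34 from B
Take 51 from A
Take 51 from B
Take 55 from A
Take 94 from A

Merged: [16, 20, 22, 34, 51, 51, 55, 94, 95]


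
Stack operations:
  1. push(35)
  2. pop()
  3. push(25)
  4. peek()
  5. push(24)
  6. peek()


push(35) -> [35]
pop()->35, []
push(25) -> [25]
peek()->25
push(24) -> [25, 24]
peek()->24

Final stack: [25, 24]


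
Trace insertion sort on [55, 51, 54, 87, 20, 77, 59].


Initial: [55, 51, 54, 87, 20, 77, 59]
Insert 51: [51, 55, 54, 87, 20, 77, 59]
Insert 54: [51, 54, 55, 87, 20, 77, 59]
Insert 87: [51, 54, 55, 87, 20, 77, 59]
Insert 20: [20, 51, 54, 55, 87, 77, 59]
Insert 77: [20, 51, 54, 55, 77, 87, 59]
Insert 59: [20, 51, 54, 55, 59, 77, 87]

Sorted: [20, 51, 54, 55, 59, 77, 87]


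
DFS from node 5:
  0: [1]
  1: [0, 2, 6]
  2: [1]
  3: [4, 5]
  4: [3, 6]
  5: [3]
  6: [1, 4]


Visit 5, push [3]
Visit 3, push [4]
Visit 4, push [6]
Visit 6, push [1]
Visit 1, push [2, 0]
Visit 0, push []
Visit 2, push []

DFS order: [5, 3, 4, 6, 1, 0, 2]


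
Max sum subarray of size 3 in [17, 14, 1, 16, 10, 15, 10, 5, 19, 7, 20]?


[0:3]: 32
[1:4]: 31
[2:5]: 27
[3:6]: 41
[4:7]: 35
[5:8]: 30
[6:9]: 34
[7:10]: 31
[8:11]: 46

Max: 46 at [8:11]


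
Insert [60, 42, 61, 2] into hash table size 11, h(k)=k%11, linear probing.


Insert 60: h=5 -> slot 5
Insert 42: h=9 -> slot 9
Insert 61: h=6 -> slot 6
Insert 2: h=2 -> slot 2

Table: [None, None, 2, None, None, 60, 61, None, None, 42, None]


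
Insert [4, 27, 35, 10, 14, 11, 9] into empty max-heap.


Insert 4: [4]
Insert 27: [27, 4]
Insert 35: [35, 4, 27]
Insert 10: [35, 10, 27, 4]
Insert 14: [35, 14, 27, 4, 10]
Insert 11: [35, 14, 27, 4, 10, 11]
Insert 9: [35, 14, 27, 4, 10, 11, 9]

Final heap: [35, 14, 27, 4, 10, 11, 9]


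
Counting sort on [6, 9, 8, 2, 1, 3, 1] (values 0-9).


Input: [6, 9, 8, 2, 1, 3, 1]
Counts: [0, 2, 1, 1, 0, 0, 1, 0, 1, 1]

Sorted: [1, 1, 2, 3, 6, 8, 9]


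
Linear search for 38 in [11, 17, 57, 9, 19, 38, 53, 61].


i=0: 11!=38
i=1: 17!=38
i=2: 57!=38
i=3: 9!=38
i=4: 19!=38
i=5: 38==38 found!

Found at 5, 6 comps


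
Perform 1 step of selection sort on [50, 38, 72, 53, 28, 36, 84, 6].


Initial: [50, 38, 72, 53, 28, 36, 84, 6]
Step 1: min=6 at 7
  Swap: [6, 38, 72, 53, 28, 36, 84, 50]

After 1 step: [6, 38, 72, 53, 28, 36, 84, 50]


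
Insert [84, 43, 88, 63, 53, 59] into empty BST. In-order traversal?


Insert 84: root
Insert 43: L from 84
Insert 88: R from 84
Insert 63: L from 84 -> R from 43
Insert 53: L from 84 -> R from 43 -> L from 63
Insert 59: L from 84 -> R from 43 -> L from 63 -> R from 53

In-order: [43, 53, 59, 63, 84, 88]


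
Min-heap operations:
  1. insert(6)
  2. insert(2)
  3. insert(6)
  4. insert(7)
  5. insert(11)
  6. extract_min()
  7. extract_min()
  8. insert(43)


insert(6) -> [6]
insert(2) -> [2, 6]
insert(6) -> [2, 6, 6]
insert(7) -> [2, 6, 6, 7]
insert(11) -> [2, 6, 6, 7, 11]
extract_min()->2, [6, 6, 11, 7]
extract_min()->6, [6, 7, 11]
insert(43) -> [6, 7, 11, 43]

Final heap: [6, 7, 11, 43]


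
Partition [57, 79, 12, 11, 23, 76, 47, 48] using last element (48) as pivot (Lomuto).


Pivot: 48
  12 <= 48: swap -> [12, 79, 57, 11, 23, 76, 47, 48]
  11 <= 48: swap -> [12, 11, 57, 79, 23, 76, 47, 48]
  23 <= 48: swap -> [12, 11, 23, 79, 57, 76, 47, 48]
  47 <= 48: swap -> [12, 11, 23, 47, 57, 76, 79, 48]
Place pivot at 4: [12, 11, 23, 47, 48, 76, 79, 57]

Partitioned: [12, 11, 23, 47, 48, 76, 79, 57]


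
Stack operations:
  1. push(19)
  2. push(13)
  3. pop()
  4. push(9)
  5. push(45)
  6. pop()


push(19) -> [19]
push(13) -> [19, 13]
pop()->13, [19]
push(9) -> [19, 9]
push(45) -> [19, 9, 45]
pop()->45, [19, 9]

Final stack: [19, 9]


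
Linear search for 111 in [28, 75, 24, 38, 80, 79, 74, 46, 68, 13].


i=0: 28!=111
i=1: 75!=111
i=2: 24!=111
i=3: 38!=111
i=4: 80!=111
i=5: 79!=111
i=6: 74!=111
i=7: 46!=111
i=8: 68!=111
i=9: 13!=111

Not found, 10 comps


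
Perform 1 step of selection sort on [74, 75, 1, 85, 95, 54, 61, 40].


Initial: [74, 75, 1, 85, 95, 54, 61, 40]
Step 1: min=1 at 2
  Swap: [1, 75, 74, 85, 95, 54, 61, 40]

After 1 step: [1, 75, 74, 85, 95, 54, 61, 40]


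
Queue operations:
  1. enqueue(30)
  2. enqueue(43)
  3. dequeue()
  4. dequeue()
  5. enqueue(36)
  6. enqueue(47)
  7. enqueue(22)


enqueue(30) -> [30]
enqueue(43) -> [30, 43]
dequeue()->30, [43]
dequeue()->43, []
enqueue(36) -> [36]
enqueue(47) -> [36, 47]
enqueue(22) -> [36, 47, 22]

Final queue: [36, 47, 22]


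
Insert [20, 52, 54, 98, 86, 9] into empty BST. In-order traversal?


Insert 20: root
Insert 52: R from 20
Insert 54: R from 20 -> R from 52
Insert 98: R from 20 -> R from 52 -> R from 54
Insert 86: R from 20 -> R from 52 -> R from 54 -> L from 98
Insert 9: L from 20

In-order: [9, 20, 52, 54, 86, 98]


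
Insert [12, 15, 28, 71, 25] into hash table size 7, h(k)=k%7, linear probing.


Insert 12: h=5 -> slot 5
Insert 15: h=1 -> slot 1
Insert 28: h=0 -> slot 0
Insert 71: h=1, 1 probes -> slot 2
Insert 25: h=4 -> slot 4

Table: [28, 15, 71, None, 25, 12, None]


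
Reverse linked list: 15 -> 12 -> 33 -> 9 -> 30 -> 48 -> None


Step 1: curr=15, set curr.next=prev(None) | reversed so far: 15
Step 2: curr=12, set curr.next=prev(15) | reversed so far: 12 -> 15
Step 3: curr=33, set curr.next=prev(12) | reversed so far: 33 -> 12 -> 15
Step 4: curr=9, set curr.next=prev(33) | reversed so far: 9 -> 33 -> 12 -> 15
Step 5: curr=30, set curr.next=prev(9) | reversed so far: 30 -> 9 -> 33 -> 12 -> 15
Step 6: curr=48, set curr.next=prev(30) | reversed so far: 48 -> 30 -> 9 -> 33 -> 12 -> 15

48 -> 30 -> 9 -> 33 -> 12 -> 15 -> None


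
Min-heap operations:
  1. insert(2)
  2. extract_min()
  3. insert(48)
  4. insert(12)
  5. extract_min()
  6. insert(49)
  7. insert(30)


insert(2) -> [2]
extract_min()->2, []
insert(48) -> [48]
insert(12) -> [12, 48]
extract_min()->12, [48]
insert(49) -> [48, 49]
insert(30) -> [30, 49, 48]

Final heap: [30, 49, 48]


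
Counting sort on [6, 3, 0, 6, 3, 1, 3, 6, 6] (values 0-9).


Input: [6, 3, 0, 6, 3, 1, 3, 6, 6]
Counts: [1, 1, 0, 3, 0, 0, 4, 0, 0, 0]

Sorted: [0, 1, 3, 3, 3, 6, 6, 6, 6]


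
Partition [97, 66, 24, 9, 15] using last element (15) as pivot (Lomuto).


Pivot: 15
  9 <= 15: swap -> [9, 66, 24, 97, 15]
Place pivot at 1: [9, 15, 24, 97, 66]

Partitioned: [9, 15, 24, 97, 66]


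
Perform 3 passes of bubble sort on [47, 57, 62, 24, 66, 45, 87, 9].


Initial: [47, 57, 62, 24, 66, 45, 87, 9]
Pass 1: [47, 57, 24, 62, 45, 66, 9, 87] (3 swaps)
Pass 2: [47, 24, 57, 45, 62, 9, 66, 87] (3 swaps)
Pass 3: [24, 47, 45, 57, 9, 62, 66, 87] (3 swaps)

After 3 passes: [24, 47, 45, 57, 9, 62, 66, 87]


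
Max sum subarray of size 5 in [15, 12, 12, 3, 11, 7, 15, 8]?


[0:5]: 53
[1:6]: 45
[2:7]: 48
[3:8]: 44

Max: 53 at [0:5]


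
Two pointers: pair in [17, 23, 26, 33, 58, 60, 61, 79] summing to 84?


lo=0(17)+hi=7(79)=96
lo=0(17)+hi=6(61)=78
lo=1(23)+hi=6(61)=84

Yes: 23+61=84


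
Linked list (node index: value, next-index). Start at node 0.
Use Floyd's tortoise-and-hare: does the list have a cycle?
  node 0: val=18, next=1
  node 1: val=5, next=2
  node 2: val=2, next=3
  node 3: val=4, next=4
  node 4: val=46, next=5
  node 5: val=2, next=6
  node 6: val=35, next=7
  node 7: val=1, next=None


Floyd's tortoise (slow, +1) and hare (fast, +2):
  init: slow=0, fast=0
  step 1: slow=1, fast=2
  step 2: slow=2, fast=4
  step 3: slow=3, fast=6
  step 4: fast 6->7->None, no cycle

Cycle: no


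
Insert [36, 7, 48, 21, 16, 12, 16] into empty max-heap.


Insert 36: [36]
Insert 7: [36, 7]
Insert 48: [48, 7, 36]
Insert 21: [48, 21, 36, 7]
Insert 16: [48, 21, 36, 7, 16]
Insert 12: [48, 21, 36, 7, 16, 12]
Insert 16: [48, 21, 36, 7, 16, 12, 16]

Final heap: [48, 21, 36, 7, 16, 12, 16]


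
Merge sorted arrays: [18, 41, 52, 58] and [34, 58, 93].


Take 18 from A
Take 34 from B
Take 41 from A
Take 52 from A
Take 58 from A

Merged: [18, 34, 41, 52, 58, 58, 93]


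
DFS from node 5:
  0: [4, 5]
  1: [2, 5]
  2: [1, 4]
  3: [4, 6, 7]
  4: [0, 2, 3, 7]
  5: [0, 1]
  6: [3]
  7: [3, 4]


Visit 5, push [1, 0]
Visit 0, push [4]
Visit 4, push [7, 3, 2]
Visit 2, push [1]
Visit 1, push []
Visit 3, push [7, 6]
Visit 6, push []
Visit 7, push []

DFS order: [5, 0, 4, 2, 1, 3, 6, 7]


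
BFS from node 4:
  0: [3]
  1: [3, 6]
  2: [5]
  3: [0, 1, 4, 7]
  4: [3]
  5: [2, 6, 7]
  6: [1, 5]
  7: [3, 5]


Visit 4, enqueue [3]
Visit 3, enqueue [0, 1, 7]
Visit 0, enqueue []
Visit 1, enqueue [6]
Visit 7, enqueue [5]
Visit 6, enqueue []
Visit 5, enqueue [2]
Visit 2, enqueue []

BFS order: [4, 3, 0, 1, 7, 6, 5, 2]


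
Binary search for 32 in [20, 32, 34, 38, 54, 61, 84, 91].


Step 1: lo=0, hi=7, mid=3, val=38
Step 2: lo=0, hi=2, mid=1, val=32

Found at index 1


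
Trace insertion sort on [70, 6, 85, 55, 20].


Initial: [70, 6, 85, 55, 20]
Insert 6: [6, 70, 85, 55, 20]
Insert 85: [6, 70, 85, 55, 20]
Insert 55: [6, 55, 70, 85, 20]
Insert 20: [6, 20, 55, 70, 85]

Sorted: [6, 20, 55, 70, 85]


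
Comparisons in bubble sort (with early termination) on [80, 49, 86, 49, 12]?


Algorithm: bubble sort (with early termination)
Input: [80, 49, 86, 49, 12]
Sorted: [12, 49, 49, 80, 86]

10
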